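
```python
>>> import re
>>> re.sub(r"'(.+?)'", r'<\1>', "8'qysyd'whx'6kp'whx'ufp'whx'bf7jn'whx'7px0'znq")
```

A non-greedy quantifier consumes as few characters as it can — just enough that the remainder of the pattern still matches from where it stops; whatever follows it matches normally.
Matches: at [1:8] → "'qysyd'"; at [11:16] → "'6kp'"; at [19:24] → "'ufp'"; at [27:34] → "'bf7jn'"; at [37:43] → "'7px0'".
Each match is replaced using the text its own group 1 captured.

'8<qysyd>whx<6kp>whx<ufp>whx<bf7jn>whx<7px0>znq'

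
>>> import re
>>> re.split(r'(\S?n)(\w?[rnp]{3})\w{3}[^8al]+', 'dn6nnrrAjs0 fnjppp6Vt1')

The pattern matches optionally a non-whitespace character, then the literal 'n' (captured); then optionally a word character, then exactly 3 of one of [rnp] (captured); then exactly 3 of a word character, then one or more of any character except [8al].
Matches to split on: at [0:22] → 'dn6nnrrAjs0 fnjppp6Vt1'.
Because the pattern has a capturing group, `split` also inserts each captured text between the pieces.

['', 'dn', '6nnr', '']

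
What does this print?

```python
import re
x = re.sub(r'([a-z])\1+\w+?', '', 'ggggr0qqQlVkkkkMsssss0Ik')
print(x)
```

A backreference is literal: `\1` must see the identical characters the first group matched.
Matches: at [0:5] → 'ggggr'; at [6:9] → 'qqQ'; at [11:16] → 'kkkkM'; at [16:22] → 'sssss0'.
Every occurrence is swapped for ''.

0lVIk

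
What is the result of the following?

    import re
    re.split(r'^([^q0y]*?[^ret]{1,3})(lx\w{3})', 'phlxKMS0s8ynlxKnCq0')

`re.split` interleaves the captured-group text with the surrounding fragments.

['', 'ph', 'lxKMS', '0s8ynlxKnCq0']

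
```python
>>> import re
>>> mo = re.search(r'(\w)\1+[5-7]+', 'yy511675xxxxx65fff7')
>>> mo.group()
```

'yy5'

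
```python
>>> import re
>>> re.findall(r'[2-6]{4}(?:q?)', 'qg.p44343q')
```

Pattern: exactly 4 of a character in [2-6]; then optionally a literal 'q' (non-capturing group).
`findall` yields the raw match text (1 of them) because the pattern has no groups.

['4434']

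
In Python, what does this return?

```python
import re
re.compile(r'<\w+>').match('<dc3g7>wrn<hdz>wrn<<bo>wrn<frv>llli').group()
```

`re.match` won't scan ahead — the pattern has to work from the very first character.
The match spans [0:7] → '<dc3g7>'.

'<dc3g7>'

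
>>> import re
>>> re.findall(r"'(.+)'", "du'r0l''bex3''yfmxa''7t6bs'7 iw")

["r0l''bex3''yfmxa''7t6bs"]

With a single group, `findall` returns only what that group captured — 1 item.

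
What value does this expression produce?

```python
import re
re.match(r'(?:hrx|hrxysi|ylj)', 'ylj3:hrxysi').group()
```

'ylj'

`match` is anchored at position 0; if the pattern doesn't fit there, it returns None.
The match spans [0:3] → 'ylj'.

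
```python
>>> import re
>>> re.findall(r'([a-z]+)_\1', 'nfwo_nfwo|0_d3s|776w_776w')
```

`\1` is not a pattern — it's the concrete string captured by group 1, re-applied verbatim.
Walking the string: at [0:9] match 'nfwo_nfwo', group 1 = 'nfwo'.
With a single group, `findall` returns only what that group captured — 1 item.

['nfwo']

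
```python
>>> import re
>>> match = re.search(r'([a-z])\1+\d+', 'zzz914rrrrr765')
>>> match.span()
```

A backreference is literal: `\1` must see the identical characters the first group matched.
`re.search` tries every starting position until one works.
The match spans [0:6] → 'zzz914'.
Captured: group 1 = 'z'.

(0, 6)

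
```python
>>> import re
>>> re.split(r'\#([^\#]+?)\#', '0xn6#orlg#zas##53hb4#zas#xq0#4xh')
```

['0xn6', 'orlg', 'zas#', '53hb4', 'zas', 'xq0', '4xh']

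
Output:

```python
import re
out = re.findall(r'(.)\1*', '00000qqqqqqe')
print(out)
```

The backreference `\1` re-matches whatever the first group consumed, character for character.
With a single group, `findall` returns only what that group captured — 3 items.

['0', 'q', 'e']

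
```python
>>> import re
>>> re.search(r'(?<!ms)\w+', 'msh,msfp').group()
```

The negative lookahead/lookbehind blocks any match where the forbidden context is present.
`re.search` tries every starting position until one works.
The match spans [0:3] → 'msh'.

'msh'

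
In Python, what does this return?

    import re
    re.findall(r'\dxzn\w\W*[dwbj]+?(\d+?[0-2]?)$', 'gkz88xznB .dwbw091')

['091']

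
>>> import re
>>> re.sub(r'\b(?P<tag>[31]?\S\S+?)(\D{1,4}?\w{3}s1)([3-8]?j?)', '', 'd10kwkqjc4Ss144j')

'4j'

This matches a word boundary (`\b`, zero-width); then optionally one of [31], then a non-whitespace character, then one or more of a non-whitespace character (lazy) (captured as 'tag'); then 1 to 4 of a non-digit (lazy), then exactly 3 of a word character, then the literal 's1' (captured); then optionally a character in [3-8], then optionally the literal 'j' (captured).
Matches: at [0:14] → 'd10kwkqjc4Ss14'.
Every occurrence is swapped for ''.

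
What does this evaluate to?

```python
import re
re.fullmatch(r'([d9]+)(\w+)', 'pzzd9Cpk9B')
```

The pattern matches one or more of one of [d9] (captured); then one or more of a word character (captured).
`re.fullmatch` is like wrapping the pattern in `^…$` (in single-line mode).
Here the string isn't matched end-to-end, so the call returns None.

None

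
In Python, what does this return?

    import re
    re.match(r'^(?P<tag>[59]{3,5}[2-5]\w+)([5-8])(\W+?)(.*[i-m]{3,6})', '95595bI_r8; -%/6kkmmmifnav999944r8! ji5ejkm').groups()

('95595bI_r', '8', ';', ' -%/6kkmmmifnav999944r8! ji5ejkm')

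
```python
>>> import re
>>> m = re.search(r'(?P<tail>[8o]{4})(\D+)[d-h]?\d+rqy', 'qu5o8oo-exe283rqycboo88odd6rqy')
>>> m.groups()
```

('o8oo', '-exe')

Pattern: exactly 4 of one of [8o] (captured as 'tail'); then one or more of a non-digit (captured); then optionally a character in [d-h], then one or more of a digit, then the literal 'rqy'.
`search` walks the string left to right and returns the first match it finds.
The match spans [3:17] → 'o8oo-exe283rqy'.
Captured: group 1 = 'o8oo', group 2 = '-exe'.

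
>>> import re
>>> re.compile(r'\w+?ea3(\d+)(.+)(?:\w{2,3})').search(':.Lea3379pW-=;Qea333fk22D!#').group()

'Lea3379pW-=;Qea333fk22D'

The pattern matches one or more of a word character (lazy), then the literal 'ea3'; then one or more of a digit (captured); then one or more of any character (captured); then 2 to 3 of a word character (non-capturing group).
`re.search` scans for the first position where the pattern succeeds.
The match spans [2:25] → 'Lea3379pW-=;Qea333fk22D'.
Captured: group 1 = '379', group 2 = 'pW-=;Qea333fk2'.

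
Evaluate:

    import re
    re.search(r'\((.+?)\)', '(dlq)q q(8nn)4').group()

'(dlq)'

A non-greedy quantifier consumes as few characters as it can — just enough that the remainder of the pattern still matches from where it stops; whatever follows it matches normally.
`re.search` tries every starting position until one works.
The match spans [0:5] → '(dlq)'.
Captured: group 1 = 'dlq'.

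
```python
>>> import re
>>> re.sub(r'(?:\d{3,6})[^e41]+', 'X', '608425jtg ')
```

The pattern matches 3 to 6 of a digit (non-capturing group); then one or more of any character except [e41].
Matches: at [0:10] → '608425jtg '.
`sub` substitutes 'X' at each match site.

'X'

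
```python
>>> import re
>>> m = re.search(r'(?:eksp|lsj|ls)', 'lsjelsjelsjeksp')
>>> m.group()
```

'lsj'

`|` is ordered: at each position the engine commits to the first alternative that works.
The match spans [0:3] → 'lsj'.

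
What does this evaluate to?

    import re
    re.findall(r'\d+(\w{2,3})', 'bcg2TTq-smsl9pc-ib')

The pattern matches one or more of a digit; then 2 to 3 of a word character (captured).
Walking the string: at [3:7] match '2TTq', group 1 = 'TTq'; at [12:15] match '9pc', group 1 = 'pc'.
`findall` collects group 1 from each match (2 total).

['TTq', 'pc']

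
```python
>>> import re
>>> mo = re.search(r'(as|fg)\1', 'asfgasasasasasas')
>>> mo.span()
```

The backreference `\1` re-matches whatever the first group consumed, character for character.
The match spans [4:8] → 'asas'.

(4, 8)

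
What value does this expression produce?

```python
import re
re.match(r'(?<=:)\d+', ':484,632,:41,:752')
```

None

The `(?=…)`/`(?<=…)` assertion just peeks at neighbouring text; it doesn't advance the match position.
`re.match` won't scan ahead — the pattern has to work from the very first character.
Here the pattern fails at index 0, so the call returns None.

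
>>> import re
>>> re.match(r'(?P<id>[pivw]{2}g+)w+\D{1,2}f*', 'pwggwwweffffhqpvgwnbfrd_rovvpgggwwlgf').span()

(0, 12)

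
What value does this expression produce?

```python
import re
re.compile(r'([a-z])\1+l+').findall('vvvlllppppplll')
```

A backreference is literal: `\1` must see the identical characters the first group matched.
Because there's exactly one group, `findall` drops the full match and keeps group 1 from each hit.

['v', 'p']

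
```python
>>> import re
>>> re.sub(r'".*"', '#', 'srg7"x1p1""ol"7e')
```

'srg7#7e'

Each match is replaced by '#'.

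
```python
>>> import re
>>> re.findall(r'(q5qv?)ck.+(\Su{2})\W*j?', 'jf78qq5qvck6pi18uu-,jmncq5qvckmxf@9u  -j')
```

[('q5qv', '8uu')]

`findall` packs the 2 group values into a tuple for every match.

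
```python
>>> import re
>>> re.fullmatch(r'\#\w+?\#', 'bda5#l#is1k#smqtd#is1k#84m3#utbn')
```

`fullmatch` succeeds only if the pattern covers the string from start to end.
Here the pattern can't cover the whole string, so the call returns None.

None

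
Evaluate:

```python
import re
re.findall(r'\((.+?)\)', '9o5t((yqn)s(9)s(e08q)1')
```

Lazy quantifiers expand one character at a time until the remainder of the pattern can match.
One capturing group, so `findall` returns just the captured substring from each match — 3 in all.

['(yqn', '9', 'e08q']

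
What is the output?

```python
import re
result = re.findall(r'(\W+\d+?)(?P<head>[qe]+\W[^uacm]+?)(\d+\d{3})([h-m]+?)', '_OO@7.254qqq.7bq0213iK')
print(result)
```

[('.254', 'qqq.7bq', '0213', 'i')]

The pattern matches one or more of a non-word character, then one or more of a digit (lazy) (captured); then one or more of one of [qe], then a non-word character, then one or more of any character except [uacm] (lazy) (captured as 'head'); then one or more of a digit, then exactly 3 of a digit (captured); then one or more of a character in [h-m] (lazy) (captured).
Scanning left to right: at [5:21] match '.254qqq.7bq0213i', groups = ('.254', 'qqq.7bq', '0213', 'i').
With 4 capturing groups, `findall` returns a 4-tuple per match.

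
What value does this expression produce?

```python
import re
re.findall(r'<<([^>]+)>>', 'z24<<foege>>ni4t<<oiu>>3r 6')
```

['foege', 'oiu']

Walking the string: at [3:12] match '<<foege>>', group 1 = 'foege'; at [16:23] match '<<oiu>>', group 1 = 'oiu'.
Because there's exactly one group, `findall` drops the full match and keeps group 1 from each hit.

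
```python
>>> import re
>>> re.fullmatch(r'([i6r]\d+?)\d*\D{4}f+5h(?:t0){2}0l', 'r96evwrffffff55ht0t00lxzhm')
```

None

The pattern matches one of [i6r], then one or more of a digit (lazy) (captured); then zero or more of a digit, then exactly 4 of a non-digit, then one or more of the literal 'f'; then the literal '5h', then the literal 't0' repeated 2 times, then the literal '0l'.
`fullmatch` succeeds only if the pattern covers the string from start to end.
Here the string isn't matched end-to-end, so the call returns None.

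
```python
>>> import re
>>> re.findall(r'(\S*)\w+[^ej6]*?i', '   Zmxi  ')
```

['Zm']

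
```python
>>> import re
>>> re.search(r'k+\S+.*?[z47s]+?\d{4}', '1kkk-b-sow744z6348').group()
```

'kkk-b-sow744z6348'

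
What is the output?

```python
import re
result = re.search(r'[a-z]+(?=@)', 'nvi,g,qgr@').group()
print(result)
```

The `(?=…)`/`(?<=…)` assertion just peeks at neighbouring text; it doesn't advance the match position.
Unlike `match`, `search` isn't anchored — it looks for the pattern anywhere in the string.
The match spans [6:9] → 'qgr'.

qgr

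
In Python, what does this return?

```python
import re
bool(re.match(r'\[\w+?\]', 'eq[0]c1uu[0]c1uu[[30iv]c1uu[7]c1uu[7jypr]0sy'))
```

False

`re.match` only tries the pattern at the start of the string.
Here the string doesn't start with a match, so the call returns None, and `bool(None)` is False.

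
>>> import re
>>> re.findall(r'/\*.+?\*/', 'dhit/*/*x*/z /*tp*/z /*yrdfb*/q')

Walking the string: at [4:11] → '/*/*x*/'; at [13:19] → '/*tp*/'; at [21:30] → '/*yrdfb*/'.
No capturing groups, so `findall` returns the 3 full match strings.

['/*/*x*/', '/*tp*/', '/*yrdfb*/']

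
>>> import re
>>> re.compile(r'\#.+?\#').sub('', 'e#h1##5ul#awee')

Every occurrence is swapped for ''.

'eawee'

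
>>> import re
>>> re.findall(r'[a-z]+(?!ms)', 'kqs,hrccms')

['kqs', 'hrccms']

A negative assertion filters positions out without eating any characters.
Matches: at [0:3] → 'kqs'; at [4:10] → 'hrccms'.
With no groups in the pattern, `findall` gives back each whole match — 2 here.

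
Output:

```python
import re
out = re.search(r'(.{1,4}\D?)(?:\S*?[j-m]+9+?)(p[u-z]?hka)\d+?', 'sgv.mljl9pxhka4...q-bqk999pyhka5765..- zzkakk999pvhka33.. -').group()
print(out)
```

The match spans [0:15] → 'sgv.mljl9pxhka4'.

sgv.mljl9pxhka4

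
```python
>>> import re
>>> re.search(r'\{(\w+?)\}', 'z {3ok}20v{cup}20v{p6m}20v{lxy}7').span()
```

`re.search` tries every starting position until one works.
The match spans [2:7] → '{3ok}'.
Captured: group 1 = '3ok'.

(2, 7)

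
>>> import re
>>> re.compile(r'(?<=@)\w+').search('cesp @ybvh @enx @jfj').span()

(6, 10)

The lookaround is zero-width — it requires the adjacent text to match without consuming it, so the asserted text isn't part of the match.
The match spans [6:10] → 'ybvh'.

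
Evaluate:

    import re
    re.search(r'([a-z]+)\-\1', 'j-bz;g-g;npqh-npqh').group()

'g-g'

After group 1 captures some text, `\1` only succeeds where that same text appears again.
`re.search` scans for the first position where the pattern succeeds.
The match spans [5:8] → 'g-g'.
Captured: group 1 = 'g'.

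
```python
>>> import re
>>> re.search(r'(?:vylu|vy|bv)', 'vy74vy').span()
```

`re.search` tries every starting position until one works.
The match spans [0:2] → 'vy'.

(0, 2)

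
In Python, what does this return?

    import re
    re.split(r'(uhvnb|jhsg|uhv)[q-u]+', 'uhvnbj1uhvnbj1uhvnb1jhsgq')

`re.split` interleaves the captured-group text with the surrounding fragments.

['uhvnbj1uhvnbj1uhvnb1', 'jhsg', '']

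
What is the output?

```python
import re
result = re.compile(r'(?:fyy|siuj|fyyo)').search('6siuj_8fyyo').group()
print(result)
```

siuj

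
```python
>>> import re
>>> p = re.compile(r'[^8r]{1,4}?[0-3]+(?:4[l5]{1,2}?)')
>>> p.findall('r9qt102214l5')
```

['9qt102214l']

Pattern: 1 to 4 of any character except [8r] (lazy), then one or more of a character in [0-3]; then the literal '4', then 1 to 2 of one of [l5] (lazy) (non-capturing group).
Walking the string: at [1:11] → '9qt102214l'.
No capturing groups, so `findall` returns the 1 full match string.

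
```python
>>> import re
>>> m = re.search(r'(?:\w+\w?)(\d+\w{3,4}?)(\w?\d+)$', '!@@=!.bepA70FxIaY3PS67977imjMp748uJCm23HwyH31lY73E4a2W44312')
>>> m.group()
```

This matches one or more of a word character, then optionally a word character (non-capturing group); then one or more of a digit, then 3 to 4 of a word character (lazy) (captured); then optionally a word character, then one or more of a digit (captured); then anchored at the end.
The match spans [6:59] → 'bepA70FxIaY3PS67977imjMp748uJCm23HwyH31lY73E4a2W44312'.

'bepA70FxIaY3PS67977imjMp748uJCm23HwyH31lY73E4a2W44312'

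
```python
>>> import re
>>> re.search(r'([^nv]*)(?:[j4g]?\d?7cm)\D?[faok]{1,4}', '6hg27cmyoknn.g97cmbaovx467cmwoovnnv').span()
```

The match spans [0:10] → '6hg27cmyok'.

(0, 10)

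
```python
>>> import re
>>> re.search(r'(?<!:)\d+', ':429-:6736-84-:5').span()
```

(2, 4)

A negative assertion filters positions out without eating any characters.
The match spans [2:4] → '29'.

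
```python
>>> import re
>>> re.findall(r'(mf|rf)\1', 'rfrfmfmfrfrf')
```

['rf', 'mf', 'rf']

`\1` is not a pattern — it's the concrete string captured by group 1, re-applied verbatim.
Walking the string: at [0:4] match 'rfrf', group 1 = 'rf'; at [4:8] match 'mfmf', group 1 = 'mf'; at [8:12] match 'rfrf', group 1 = 'rf'.
With a single group, `findall` returns only what that group captured — 3 items.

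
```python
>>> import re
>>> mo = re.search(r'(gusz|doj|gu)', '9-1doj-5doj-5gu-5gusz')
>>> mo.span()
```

`search` walks the string left to right and returns the first match it finds.
The match spans [3:6] → 'doj'.
Captured: group 1 = 'doj'.

(3, 6)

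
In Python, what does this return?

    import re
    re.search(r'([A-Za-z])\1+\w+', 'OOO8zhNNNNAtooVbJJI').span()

After group 1 captures some text, `\1` only succeeds where that same text appears again.
The match spans [0:19] → 'OOO8zhNNNNAtooVbJJI'.

(0, 19)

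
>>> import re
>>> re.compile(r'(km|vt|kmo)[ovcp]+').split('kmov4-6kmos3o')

['', 'km', '4-6', 'km', 's3o']

Branches in `(...|...)` are attempted left-to-right; the first branch that allows the whole pattern to succeed is taken.
Matches to split on: at [0:4] → 'kmov'; at [7:10] → 'kmo'.
With a capturing group present, the delimiter's captured portion is kept in the result list.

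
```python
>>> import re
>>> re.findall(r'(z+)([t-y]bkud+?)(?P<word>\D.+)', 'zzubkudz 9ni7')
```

[('zz', 'ubkud', 'z 9ni7')]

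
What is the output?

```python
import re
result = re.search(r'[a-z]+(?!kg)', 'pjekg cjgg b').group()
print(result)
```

`(?!…)`/`(?<!…)` only lets a position through if the neighbouring text does NOT match; no characters are consumed.
Unlike `match`, `search` isn't anchored — it looks for the pattern anywhere in the string.
The match spans [0:5] → 'pjekg'.

pjekg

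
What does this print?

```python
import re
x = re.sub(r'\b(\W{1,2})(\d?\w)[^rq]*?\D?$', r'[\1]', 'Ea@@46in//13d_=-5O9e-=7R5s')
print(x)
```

Ea[@@]

The pattern matches a word boundary (`\b`, zero-width); then 1 to 2 of a non-word character (captured); then optionally a digit, then a word character (captured); then zero or more of any character except [rq] (lazy), then optionally a non-digit; then anchored at the end.
Matches: at [2:26] → '@@46in//13d_=-5O9e-=7R5s'.
`\1` in the replacement pulls in group 1's text for each match.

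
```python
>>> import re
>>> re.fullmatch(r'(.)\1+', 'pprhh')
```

None

After group 1 captures some text, `\1` only succeeds where that same text appears again.
`fullmatch` succeeds only if the pattern covers the string from start to end.
Here the string isn't matched end-to-end, so the call returns None.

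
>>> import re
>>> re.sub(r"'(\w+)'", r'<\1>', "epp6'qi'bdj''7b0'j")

Matches: at [4:8] → "'qi'"; at [12:17] → "'7b0'".
The replacement refers to a captured group, so each match is rewritten using its own captured text.

"epp6<qi>bdj'<7b0>j"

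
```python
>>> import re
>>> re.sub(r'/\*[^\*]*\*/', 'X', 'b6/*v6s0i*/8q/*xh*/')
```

'b6X8qX'

Matches: at [2:11] → '/*v6s0i*/'; at [13:19] → '/*xh*/'.
Each match is replaced by 'X'.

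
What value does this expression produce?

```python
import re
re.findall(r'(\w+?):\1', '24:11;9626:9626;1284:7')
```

['9626']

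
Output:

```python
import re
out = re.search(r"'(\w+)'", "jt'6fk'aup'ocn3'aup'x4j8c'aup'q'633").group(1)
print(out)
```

6fk

`re.search` tries every starting position until one works.
The match spans [2:7] → "'6fk'".
Captured: group 1 = '6fk'.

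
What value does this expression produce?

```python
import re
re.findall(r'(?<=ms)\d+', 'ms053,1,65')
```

The `(?=…)`/`(?<=…)` assertion just peeks at neighbouring text; it doesn't advance the match position.
Since nothing is captured, `findall` lists the 1 matched substring directly.

['053']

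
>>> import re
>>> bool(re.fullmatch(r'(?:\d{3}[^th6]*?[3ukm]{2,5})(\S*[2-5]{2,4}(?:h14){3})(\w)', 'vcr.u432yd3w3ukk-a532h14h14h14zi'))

Pattern: exactly 3 of a digit, then zero or more of any character except [th6] (lazy), then 2 to 5 of one of [3ukm] (non-capturing group); then zero or more of a non-whitespace character, then 2 to 4 of a character in [2-5], then the literal 'h14' repeated 3 times (captured); then a word character (captured).
`fullmatch` succeeds only if the pattern covers the string from start to end.
Here the string isn't matched end-to-end, so the call returns None, and `bool(None)` is False.

False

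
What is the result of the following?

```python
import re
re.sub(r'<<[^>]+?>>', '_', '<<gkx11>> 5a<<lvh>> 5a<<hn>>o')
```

Matches: at [0:9] → '<<gkx11>>'; at [12:19] → '<<lvh>>'; at [22:28] → '<<hn>>'.
`sub` substitutes '_' at each match site.

'_ 5a_ 5a_o'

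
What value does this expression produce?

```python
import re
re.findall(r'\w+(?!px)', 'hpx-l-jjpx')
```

['hpx', 'l', 'jjpx']

`(?!…)`/`(?<!…)` only lets a position through if the neighbouring text does NOT match; no characters are consumed.
Since nothing is captured, `findall` lists the 3 matched substrings directly.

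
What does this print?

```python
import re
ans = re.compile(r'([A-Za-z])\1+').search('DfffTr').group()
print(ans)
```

fff

A backreference is literal: `\1` must see the identical characters the first group matched.
The match spans [1:4] → 'fff'.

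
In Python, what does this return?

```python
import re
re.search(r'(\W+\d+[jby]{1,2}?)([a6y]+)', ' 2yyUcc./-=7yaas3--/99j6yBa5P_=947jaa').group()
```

The pattern matches one or more of a non-word character, then one or more of a digit, then 1 to 2 of one of [jby] (lazy) (captured); then one or more of one of [a6y] (captured).
The match spans [0:4] → ' 2yy'.

' 2yy'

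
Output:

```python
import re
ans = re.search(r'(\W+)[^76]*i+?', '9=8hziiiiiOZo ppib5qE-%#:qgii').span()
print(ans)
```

The pattern matches one or more of a non-word character (captured); then zero or more of any character except [76], then one or more of the literal 'i' (lazy).
`re.search` tries every starting position until one works.
The match spans [1:29] → '=8hziiiiiOZo ppib5qE-%#:qgii'.
Captured: group 1 = '='.

(1, 29)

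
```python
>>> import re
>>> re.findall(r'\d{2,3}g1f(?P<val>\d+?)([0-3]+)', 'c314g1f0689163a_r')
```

[('0689', '1')]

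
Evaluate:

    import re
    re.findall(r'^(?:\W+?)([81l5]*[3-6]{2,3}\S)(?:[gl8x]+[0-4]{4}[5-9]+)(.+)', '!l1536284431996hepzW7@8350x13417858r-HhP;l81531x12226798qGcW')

This matches anchored at the start of the string; then one or more of a non-word character (lazy) (non-capturing group); then zero or more of one of [81l5], then 2 to 3 of a character in [3-6], then a non-whitespace character (captured); then one or more of one of [gl8x], then exactly 4 of a character in [0-4], then one or more of a character in [5-9] (non-capturing group); then one or more of any character (captured).
Scanning left to right: at [0:60] match '!l1536284431996hepzW7@8350x13417858r-HhP;l81531x12226798qGcW', groups = ('l15362', 'hepzW7@8350x13417858r-HhP;l81531x12226798qGcW').
2 groups means the one result is a tuple of 2 captured strings — 1 here.

[('l15362', 'hepzW7@8350x13417858r-HhP;l81531x12226798qGcW')]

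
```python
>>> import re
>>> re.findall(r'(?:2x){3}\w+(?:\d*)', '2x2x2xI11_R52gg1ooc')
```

Pattern: the literal '2x' repeated 3 times, then one or more of a word character; then zero or more of a digit (non-capturing group).
With no groups in the pattern, `findall` gives back each whole match — 1 here.

['2x2x2xI11_R52gg1ooc']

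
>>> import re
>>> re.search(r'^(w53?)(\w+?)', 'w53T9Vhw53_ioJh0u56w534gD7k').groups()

('w53', 'T')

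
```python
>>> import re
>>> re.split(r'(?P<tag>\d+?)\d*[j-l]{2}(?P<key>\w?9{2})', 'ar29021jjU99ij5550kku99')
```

The pattern matches one or more of a digit (lazy) (captured as 'tag'); then zero or more of a digit, then exactly 2 of a character in [j-l]; then optionally a word character, then exactly 2 of the literal '9' (captured as 'key').
Lazy quantifiers expand one character at a time until the remainder of the pattern can match.
Matches to split on: at [2:12] → '29021jjU99'; at [14:23] → '5550kku99'.
`re.split` interleaves the captured-group text with the surrounding fragments.

['ar', '2', 'U99', 'ij', '5', 'u99', '']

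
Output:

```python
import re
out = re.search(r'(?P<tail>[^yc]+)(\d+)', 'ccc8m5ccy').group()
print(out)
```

8m5

The pattern matches one or more of any character except [yc] (captured as 'tail'); then one or more of a digit (captured).
`re.search` scans for the first position where the pattern succeeds.
The match spans [3:6] → '8m5'.
Captured: group 1 = '8m', group 2 = '5'.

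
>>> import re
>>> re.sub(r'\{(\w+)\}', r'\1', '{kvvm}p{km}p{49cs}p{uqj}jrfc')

Matches: at [0:6] → '{kvvm}'; at [7:11] → '{km}'; at [12:18] → '{49cs}'; at [19:24] → '{uqj}'.
The replacement refers to a captured group, so each match is rewritten using its own captured text.

'kvvmpkmp49cspuqjjrfc'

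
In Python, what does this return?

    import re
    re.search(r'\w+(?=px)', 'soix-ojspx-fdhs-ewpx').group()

'ojs'

The lookaround is zero-width — it requires the adjacent text to match without consuming it, so the asserted text isn't part of the match.
Unlike `match`, `search` isn't anchored — it looks for the pattern anywhere in the string.
The match spans [5:8] → 'ojs'.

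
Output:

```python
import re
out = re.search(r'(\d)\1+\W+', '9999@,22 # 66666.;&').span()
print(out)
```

(0, 6)

`\1` is not a pattern — it's the concrete string captured by group 1, re-applied verbatim.
`re.search` tries every starting position until one works.
The match spans [0:6] → '9999@,'.
Captured: group 1 = '9'.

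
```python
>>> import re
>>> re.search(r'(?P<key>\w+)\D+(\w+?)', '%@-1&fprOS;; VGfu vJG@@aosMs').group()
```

The pattern matches one or more of a word character (captured as 'key'); then one or more of a non-digit; then one or more of a word character (lazy) (captured).
`re.search` scans for the first position where the pattern succeeds.
The match spans [3:28] → '1&fprOS;; VGfu vJG@@aosMs'.
Captured: group 1 = '1', group 2 = 's'.

'1&fprOS;; VGfu vJG@@aosMs'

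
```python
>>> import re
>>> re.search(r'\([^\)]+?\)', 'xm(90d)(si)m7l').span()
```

(2, 7)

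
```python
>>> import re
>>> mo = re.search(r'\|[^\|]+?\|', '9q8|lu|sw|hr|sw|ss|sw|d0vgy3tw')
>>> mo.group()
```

'|lu|'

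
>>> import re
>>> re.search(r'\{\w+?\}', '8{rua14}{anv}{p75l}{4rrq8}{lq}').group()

The match spans [1:8] → '{rua14}'.

'{rua14}'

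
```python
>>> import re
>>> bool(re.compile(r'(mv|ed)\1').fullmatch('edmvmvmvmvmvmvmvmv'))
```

`\1` has to match the exact text group 1 already captured.
`fullmatch` succeeds only if the pattern covers the string from start to end.
Here the pattern can't cover the whole string, so the call returns None, and `bool(None)` is False.

False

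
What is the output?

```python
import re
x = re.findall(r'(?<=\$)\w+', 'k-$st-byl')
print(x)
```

['st']

The `(?=…)`/`(?<=…)` assertion just peeks at neighbouring text; it doesn't advance the match position.
Matches: at [3:5] → 'st'.
With no groups in the pattern, `findall` gives back each whole match — 1 here.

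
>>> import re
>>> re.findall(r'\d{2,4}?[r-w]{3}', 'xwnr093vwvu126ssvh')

This matches 2 to 4 of a digit (lazy); then exactly 3 of a character in [r-w].
Since nothing is captured, `findall` lists the 2 matched substrings directly.

['093vwv', '126ssv']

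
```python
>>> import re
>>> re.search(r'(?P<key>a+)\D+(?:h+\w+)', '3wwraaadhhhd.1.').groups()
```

('aaa',)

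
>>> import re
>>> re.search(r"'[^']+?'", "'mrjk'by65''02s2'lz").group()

"'mrjk'"

`re.search` tries every starting position until one works.
The match spans [0:6] → "'mrjk'".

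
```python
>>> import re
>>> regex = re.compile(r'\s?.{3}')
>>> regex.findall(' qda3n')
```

[' qda']

This matches optionally whitespace; then exactly 3 of any character.
Matches: at [0:4] → ' qda'.
With no groups in the pattern, `findall` gives back each whole match — 1 here.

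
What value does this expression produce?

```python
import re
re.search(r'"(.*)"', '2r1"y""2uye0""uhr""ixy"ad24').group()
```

`re.search` tries every starting position until one works.
The match spans [3:23] → '"y""2uye0""uhr""ixy"'.
Captured: group 1 = 'y""2uye0""uhr""ixy'.

'"y""2uye0""uhr""ixy"'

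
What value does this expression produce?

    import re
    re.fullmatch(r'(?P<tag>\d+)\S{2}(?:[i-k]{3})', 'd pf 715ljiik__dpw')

None

Pattern: one or more of a digit (captured as 'tag'); then exactly 2 of a non-whitespace character; then exactly 3 of a character in [i-k] (non-capturing group).
For `fullmatch`, every character of the input must be accounted for by the pattern.
Here there's no way to consume every character, so the call returns None.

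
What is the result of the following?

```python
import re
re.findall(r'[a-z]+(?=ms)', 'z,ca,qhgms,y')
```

The positive lookaround only admits positions where the adjacent text matches; those characters stay outside the span.
Matches: at [5:8] → 'qhg'.
`findall` yields the raw match text (1 of them) because the pattern has no groups.

['qhg']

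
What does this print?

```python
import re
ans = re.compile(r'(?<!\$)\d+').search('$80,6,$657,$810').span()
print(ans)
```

(2, 3)

The negative lookaround is zero-width — it rules out positions where the adjacent text would match, without consuming anything.
`search` walks the string left to right and returns the first match it finds.
The match spans [2:3] → '0'.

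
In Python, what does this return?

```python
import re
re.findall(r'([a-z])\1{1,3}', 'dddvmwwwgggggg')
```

['d', 'w', 'g', 'g']

`\1` has to match the exact text group 1 already captured.
Because there's exactly one group, `findall` drops the full match and keeps group 1 from each hit.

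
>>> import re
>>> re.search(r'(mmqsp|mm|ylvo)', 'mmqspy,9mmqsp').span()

Alternation tries branches left to right and keeps the first one that lets the overall match succeed at that position.
`search` walks the string left to right and returns the first match it finds.
The match spans [0:5] → 'mmqsp'.
Captured: group 1 = 'mmqsp'.

(0, 5)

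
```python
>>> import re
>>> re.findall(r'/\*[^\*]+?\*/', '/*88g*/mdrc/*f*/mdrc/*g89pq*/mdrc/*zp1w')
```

['/*88g*/', '/*f*/', '/*g89pq*/']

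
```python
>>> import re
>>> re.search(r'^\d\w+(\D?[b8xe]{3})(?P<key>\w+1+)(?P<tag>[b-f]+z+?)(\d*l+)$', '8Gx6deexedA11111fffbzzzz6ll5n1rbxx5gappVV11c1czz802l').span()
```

(0, 52)

The pattern matches anchored at the start of the string; then a digit, then one or more of a word character; then optionally a non-digit, then exactly 3 of one of [b8xe] (captured); then one or more of a word character, then one or more of the literal '1' (captured as 'key'); then one or more of a character in [b-f], then one or more of a literal 'z' (lazy) (captured as 'tag'); then zero or more of a digit, then one or more of the literal 'l' (captured); then anchored at the end.
`search` walks the string left to right and returns the first match it finds.
The match spans [0:52] → '8Gx6deexedA11111fffbzzzz6ll5n1rbxx5gappVV11c1czz802l'.
Captured: group 1 = 'bxx', group 2 = '5gappVV11c1', group 3 = 'czz', group 4 = '802l'.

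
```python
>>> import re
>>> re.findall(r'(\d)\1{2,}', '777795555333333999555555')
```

`\1` is not a pattern — it's the concrete string captured by group 1, re-applied verbatim.
Walking the string: at [0:4] match '7777', group 1 = '7'; at [5:9] match '5555', group 1 = '5'; at [9:15] match '333333', group 1 = '3'; at [15:18] match '999', group 1 = '9'; at [18:24] match '555555', group 1 = '5'.
One capturing group, so `findall` returns just the captured substring from each match — 5 in all.

['7', '5', '3', '9', '5']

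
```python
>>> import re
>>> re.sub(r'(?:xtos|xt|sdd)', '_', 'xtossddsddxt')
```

'____'

`|` is ordered: at each position the engine commits to the first alternative that works.
Matches: at [0:4] → 'xtos'; at [4:7] → 'sdd'; at [7:10] → 'sdd'; at [10:12] → 'xt'.
Every occurrence is swapped for '_'.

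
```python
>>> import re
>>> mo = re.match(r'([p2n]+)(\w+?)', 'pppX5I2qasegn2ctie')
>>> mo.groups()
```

('ppp', 'X')

The pattern matches one or more of one of [p2n] (captured); then one or more of a word character (lazy) (captured).
Because the quantifier is non-greedy, it stops expanding at the earliest point where the rest of the pattern can succeed.
With `match`, the pattern is implicitly anchored at the beginning.
The match spans [0:4] → 'pppX'.
Captured: group 1 = 'ppp', group 2 = 'X'.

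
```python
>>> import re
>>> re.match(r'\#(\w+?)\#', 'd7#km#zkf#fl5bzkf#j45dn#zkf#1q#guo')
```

None

`re.match` only tries the pattern at the start of the string.
Here the pattern fails at index 0, so the call returns None.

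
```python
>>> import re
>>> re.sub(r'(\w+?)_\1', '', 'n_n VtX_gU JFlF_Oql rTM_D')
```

The backreference `\1` re-matches whatever the first group consumed, character for character.
Every occurrence is swapped for ''.

' VtX_gU JFlF_Oql rTM_D'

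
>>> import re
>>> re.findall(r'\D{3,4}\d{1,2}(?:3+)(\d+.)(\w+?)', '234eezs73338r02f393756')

[('8r', '0')]

This matches 3 to 4 of a non-digit, then 1 to 2 of a digit; then one or more of a literal '3' (non-capturing group); then one or more of a digit, then any character (captured); then one or more of a word character (lazy) (captured).
Scanning left to right: at [3:14] match 'eezs73338r0', groups = ('8r', '0').
2 groups means the one result is a tuple of 2 captured strings — 1 here.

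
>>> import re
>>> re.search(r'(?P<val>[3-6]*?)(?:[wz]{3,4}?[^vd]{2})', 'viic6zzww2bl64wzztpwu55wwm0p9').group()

'6zzww2'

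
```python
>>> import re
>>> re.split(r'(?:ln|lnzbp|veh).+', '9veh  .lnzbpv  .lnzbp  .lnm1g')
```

['9', '']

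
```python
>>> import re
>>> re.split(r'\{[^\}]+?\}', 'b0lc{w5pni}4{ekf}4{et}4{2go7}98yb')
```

['b0lc', '4', '4', '4', '98yb']

Matches to split on: at [4:11] → '{w5pni}'; at [12:17] → '{ekf}'; at [18:22] → '{et}'; at [23:29] → '{2go7}'.
Splitting on the pattern gives 5 pieces.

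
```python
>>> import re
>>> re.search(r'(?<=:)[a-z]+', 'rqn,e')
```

None

Lookahead/lookbehind check context without consuming it, so the matched span excludes the asserted characters.
`search` walks the string left to right and returns the first match it finds.
Here nothing in the string fits, so the call returns None.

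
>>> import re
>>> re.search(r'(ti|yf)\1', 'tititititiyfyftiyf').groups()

After group 1 captures some text, `\1` only succeeds where that same text appears again.
`re.search` tries every starting position until one works.
The match spans [0:4] → 'titi'.
Captured: group 1 = 'ti'.

('ti',)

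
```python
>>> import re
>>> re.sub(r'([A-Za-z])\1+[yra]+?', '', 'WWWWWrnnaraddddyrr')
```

'rarr'

After group 1 captures some text, `\1` only succeeds where that same text appears again.
Matches: at [0:6] → 'WWWWWr'; at [6:9] → 'nna'; at [11:16] → 'ddddy'.
`sub` substitutes '' at each match site.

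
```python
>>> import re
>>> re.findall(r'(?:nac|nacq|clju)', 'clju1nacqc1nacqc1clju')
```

Branches in `(...|...)` are attempted left-to-right; the first branch that allows the whole pattern to succeed is taken.
Scanning left to right: at [0:4] → 'clju'; at [5:8] → 'nac'; at [11:14] → 'nac'; at [17:21] → 'clju'.
Since nothing is captured, `findall` lists the 4 matched substrings directly.

['clju', 'nac', 'nac', 'clju']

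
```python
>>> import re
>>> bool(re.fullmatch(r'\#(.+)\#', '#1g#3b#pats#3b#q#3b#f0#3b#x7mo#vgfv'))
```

False

For `fullmatch`, every character of the input must be accounted for by the pattern.
Here the pattern can't cover the whole string, so the call returns None, and `bool(None)` is False.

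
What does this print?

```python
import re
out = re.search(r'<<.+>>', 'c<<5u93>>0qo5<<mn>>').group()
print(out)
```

<<5u93>>0qo5<<mn>>

`search` walks the string left to right and returns the first match it finds.
The match spans [1:19] → '<<5u93>>0qo5<<mn>>'.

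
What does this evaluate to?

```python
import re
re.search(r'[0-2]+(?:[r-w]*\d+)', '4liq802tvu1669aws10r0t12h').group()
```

'02tvu1669'

The pattern matches one or more of a character in [0-2]; then zero or more of a character in [r-w], then one or more of a digit (non-capturing group).
`re.search` scans for the first position where the pattern succeeds.
The match spans [5:14] → '02tvu1669'.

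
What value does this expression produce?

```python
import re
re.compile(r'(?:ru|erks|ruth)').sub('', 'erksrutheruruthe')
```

The regex engine tests alternatives in the order written; an earlier branch that matches wins even if a later one would match more.
Matches: at [0:4] → 'erks'; at [4:6] → 'ru'; at [9:11] → 'ru'; at [11:13] → 'ru'.
Every occurrence is swapped for ''.

'thethe'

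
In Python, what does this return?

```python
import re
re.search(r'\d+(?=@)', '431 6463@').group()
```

'6463'

The `(?=…)`/`(?<=…)` assertion just peeks at neighbouring text; it doesn't advance the match position.
Unlike `match`, `search` isn't anchored — it looks for the pattern anywhere in the string.
The match spans [4:8] → '6463'.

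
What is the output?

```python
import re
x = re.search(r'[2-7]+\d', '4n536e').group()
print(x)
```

536

The match spans [2:5] → '536'.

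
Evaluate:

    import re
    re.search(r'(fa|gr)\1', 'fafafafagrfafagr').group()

'fafa'

After group 1 captures some text, `\1` only succeeds where that same text appears again.
The match spans [0:4] → 'fafa'.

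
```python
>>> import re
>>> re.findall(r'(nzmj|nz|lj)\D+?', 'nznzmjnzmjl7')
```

`|` is ordered: at each position the engine commits to the first alternative that works.
Walking the string: at [0:3] match 'nzn', group 1 = 'nz'; at [6:11] match 'nzmjl', group 1 = 'nzmj'.
`findall` collects group 1 from each match (2 total).

['nz', 'nzmj']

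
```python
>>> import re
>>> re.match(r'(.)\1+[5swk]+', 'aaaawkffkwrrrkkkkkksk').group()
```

With `match`, the pattern is implicitly anchored at the beginning.
The match spans [0:6] → 'aaaawk'.

'aaaawk'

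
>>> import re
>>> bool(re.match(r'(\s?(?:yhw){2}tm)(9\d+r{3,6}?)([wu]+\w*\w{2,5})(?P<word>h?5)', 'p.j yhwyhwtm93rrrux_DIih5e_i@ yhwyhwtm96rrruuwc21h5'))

False

`re.match` won't scan ahead — the pattern has to work from the very first character.
Here the string doesn't start with a match, so the call returns None, and `bool(None)` is False.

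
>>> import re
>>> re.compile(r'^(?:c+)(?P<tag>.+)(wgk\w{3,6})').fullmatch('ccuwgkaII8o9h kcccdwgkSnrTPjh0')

This matches anchored at the start of the string; then one or more of a literal 'c' (non-capturing group); then one or more of any character (captured as 'tag'); then the literal 'wgk', then 3 to 6 of a word character (captured).
For `fullmatch`, every character of the input must be accounted for by the pattern.
Here the string isn't matched end-to-end, so the call returns None.

None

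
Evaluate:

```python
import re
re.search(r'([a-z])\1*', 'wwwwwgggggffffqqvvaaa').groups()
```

`\1` has to match the exact text group 1 already captured.
`re.search` scans for the first position where the pattern succeeds.
The match spans [0:5] → 'wwwww'.
Captured: group 1 = 'w'.

('w',)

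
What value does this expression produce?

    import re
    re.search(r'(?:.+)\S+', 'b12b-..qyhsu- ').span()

(0, 13)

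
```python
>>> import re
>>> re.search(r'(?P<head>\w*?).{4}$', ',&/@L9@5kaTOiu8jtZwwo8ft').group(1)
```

'5kaTOiu8jtZww'

The match spans [7:24] → '5kaTOiu8jtZwwo8ft'.
Captured: group 1 = '5kaTOiu8jtZww'.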